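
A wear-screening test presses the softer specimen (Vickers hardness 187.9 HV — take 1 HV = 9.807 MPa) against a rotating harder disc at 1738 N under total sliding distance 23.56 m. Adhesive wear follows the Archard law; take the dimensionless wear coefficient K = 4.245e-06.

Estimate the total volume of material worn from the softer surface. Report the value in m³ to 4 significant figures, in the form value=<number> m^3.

value=9.433e-11 m^3

Intermediate values are shown rounded — the computation maintains exact precision — one final rounding to four significant figures.
Convert: Hardness H = 187.9 HV × 9.807 MPa/HV = 1843 MPa = 1.843e+09 Pa.
Working in SI base units: W = 1738 N, H = 1.843e+09 Pa, K = 4.245e-06.
Apply Archard: V = K·W·L/H = 4.245e-06 · 1738 · 23.56 / 1.843e+09 = 9.433e-11 m³.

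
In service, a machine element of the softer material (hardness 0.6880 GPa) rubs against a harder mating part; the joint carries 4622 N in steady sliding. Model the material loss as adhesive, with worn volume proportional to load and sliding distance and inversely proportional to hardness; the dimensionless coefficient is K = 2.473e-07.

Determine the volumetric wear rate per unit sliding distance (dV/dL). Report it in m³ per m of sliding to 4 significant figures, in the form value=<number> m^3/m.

value=1.661e-12 m^3/m

Every step runs at exact precision; the intermediates are shown rounded, and a single final rounding to four significant digits.
Convert: Hardness H = 0.6880 GPa = 6.880e+08 Pa.
In SI base units: W = 4622 N, H = 6.880e+08 Pa, K = 2.473e-07.
Rate of wear dV/dL = K·W/H, per unit distance: 2.473e-07 · 4622 / 6.880e+08 = 1.661e-12 m³/m.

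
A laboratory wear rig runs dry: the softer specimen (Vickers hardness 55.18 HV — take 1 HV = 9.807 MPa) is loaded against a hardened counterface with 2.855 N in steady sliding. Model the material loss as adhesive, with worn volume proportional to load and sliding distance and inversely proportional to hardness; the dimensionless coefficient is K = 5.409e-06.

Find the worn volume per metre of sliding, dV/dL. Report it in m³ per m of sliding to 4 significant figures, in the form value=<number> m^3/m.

value=2.854e-14 m^3/m

Intermediate values appear rounded — the algebra carries full precision — one final rounding to four significant figures.
Hardness H = 55.18 HV × 9.807 MPa/HV = 541.2 MPa = 5.412e+08 Pa.
Working in SI base units: W = 2.855 N, H = 5.412e+08 Pa, K = 5.409e-06.
Sliding wear rate dV/dL = K·W/H, per unit distance: 5.409e-06 · 2.855 / 5.412e+08 = 2.854e-14 m³/m.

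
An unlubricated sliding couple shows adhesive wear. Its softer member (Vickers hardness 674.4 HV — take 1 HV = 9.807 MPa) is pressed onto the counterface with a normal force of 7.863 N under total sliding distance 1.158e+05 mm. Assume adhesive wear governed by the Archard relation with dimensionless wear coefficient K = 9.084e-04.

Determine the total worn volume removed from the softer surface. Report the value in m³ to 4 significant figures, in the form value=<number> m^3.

value=1.251e-10 m^3

The computation carries full precision — intermediate values are displayed rounded, and rounded once at the end to four significant digits.
Convert: Distance covered L = 1.158e+05 mm = 115.8 m.
Convert: Hardness H = 674.4 HV × 9.807 MPa/HV = 6614 MPa = 6.614e+09 Pa.
Working in SI base units: W = 7.863 N, H = 6.614e+09 Pa, K = 9.084e-04.
Worn volume V = K·W·L/H = 9.084e-04 · 7.863 · 115.8 / 6.614e+09 = 1.251e-10 m³.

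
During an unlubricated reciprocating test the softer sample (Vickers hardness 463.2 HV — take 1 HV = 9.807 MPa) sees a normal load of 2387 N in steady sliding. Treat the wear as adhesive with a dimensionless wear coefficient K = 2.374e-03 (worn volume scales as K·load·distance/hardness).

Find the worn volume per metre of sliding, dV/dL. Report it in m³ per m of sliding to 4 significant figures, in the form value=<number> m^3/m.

Intermediates are displayed rounded — all arithmetic holds full float precision. Rounded once at the end, at 4 significant digits.
Convert: Hardness H = 463.2 HV × 9.807 MPa/HV = 4543 MPa = 4.543e+09 Pa.
As SI base values: W = 2387 N, H = 4.543e+09 Pa, K = 2.374e-03.
Rate of wear dV/dL = K·W/H (independent of L): 2.374e-03 · 2387 / 4.543e+09 = 1.247e-09 m³/m.

value=1.247e-09 m^3/m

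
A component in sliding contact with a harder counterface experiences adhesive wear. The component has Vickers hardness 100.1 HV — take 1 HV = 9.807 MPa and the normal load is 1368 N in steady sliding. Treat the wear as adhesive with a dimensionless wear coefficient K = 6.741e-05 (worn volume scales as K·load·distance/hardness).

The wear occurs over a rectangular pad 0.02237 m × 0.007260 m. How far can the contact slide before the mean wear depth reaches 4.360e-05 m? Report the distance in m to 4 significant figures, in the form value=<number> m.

Intermediates are displayed rounded; each operation carries full float precision; rounded just once to 4 significant digits.
Convert: Hardness H = 100.1 HV × 9.807 MPa/HV = 981.7 MPa = 9.817e+08 Pa.
Convert: Contact area A = 0.02237 m × 0.007260 m = 1.624e-04 m².
As SI base values: W = 1368 N, H = 9.817e+08 Pa, K = 6.741e-05.
Permissible volume V_lim = h_lim·A = 4.360e-05 · 1.624e-04 = 7.081e-09 m³.
So the life L = V_lim·H/(K·W) = 7.081e-09 · 9.817e+08 / (6.741e-05 · 1368) = 75.38 m.

value=75.38 m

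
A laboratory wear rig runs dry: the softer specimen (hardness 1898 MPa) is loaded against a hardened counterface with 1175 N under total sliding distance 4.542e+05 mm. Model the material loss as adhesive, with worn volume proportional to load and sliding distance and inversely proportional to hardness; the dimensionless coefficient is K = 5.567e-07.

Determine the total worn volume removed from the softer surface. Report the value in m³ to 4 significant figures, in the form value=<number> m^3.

value=1.565e-10 m^3

Every step carries full float precision — the intermediates are displayed rounded; a lone final rounding: 4 significant figures.
Convert: Path length L = 4.542e+05 mm = 454.2 m.
Convert: Hardness H = 1898 MPa = 1.898e+09 Pa.
Expressed in SI base units: W = 1175 N, H = 1.898e+09 Pa, K = 5.567e-07.
Archard volume V = K·W·L/H = 5.567e-07 · 1175 · 454.2 / 1.898e+09 = 1.565e-10 m³.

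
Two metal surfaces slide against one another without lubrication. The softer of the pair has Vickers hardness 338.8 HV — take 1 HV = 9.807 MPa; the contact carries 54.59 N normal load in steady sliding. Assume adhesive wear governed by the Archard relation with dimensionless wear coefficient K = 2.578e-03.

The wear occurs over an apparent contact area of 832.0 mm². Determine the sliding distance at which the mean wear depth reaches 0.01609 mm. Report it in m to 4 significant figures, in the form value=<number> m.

The algebra maintains full float precision. The intermediates are shown rounded — a lone final rounding to four significant digits.
Convert: Hardness H = 338.8 HV × 9.807 MPa/HV = 3323 MPa = 3.323e+09 Pa.
Convert: Contact area A = 832.0 mm² = 8.320e-04 m².
Convert: Depth limit h_lim = 0.01609 mm = 1.609e-05 m.
Restated in SI base units: W = 54.59 N, H = 3.323e+09 Pa, K = 2.578e-03.
Wearable volume V_lim = h_lim·A = 1.609e-05 · 8.320e-04 = 1.339e-08 m³.
Thus life L = V_lim·H/(K·W) = 1.339e-08 · 3.323e+09 / (2.578e-03 · 54.59) = 316.1 m.

value=316.1 m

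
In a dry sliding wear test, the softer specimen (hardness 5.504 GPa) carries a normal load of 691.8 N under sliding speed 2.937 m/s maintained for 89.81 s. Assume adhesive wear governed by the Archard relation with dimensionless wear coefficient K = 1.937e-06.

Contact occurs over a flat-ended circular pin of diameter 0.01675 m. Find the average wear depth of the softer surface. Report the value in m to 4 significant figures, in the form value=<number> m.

Every step maintains exact precision, and displayed values are rounded; rounded just once, at 4 significant digits.
Sliding distance L = v·t = 2.937 m/s × 89.81 s = 263.8 m.
Hardness H = 5.504 GPa = 5.504e+09 Pa.
Contact area A = π·d²/4 = π·(0.01675 m)²/4 = 2.204e-04 m².
Working in SI base units: W = 691.8 N, H = 5.504e+09 Pa, K = 1.937e-06.
Wear volume V = K·W·L/H = 1.937e-06 · 691.8 · 263.8 / 5.504e+09 = 6.422e-11 m³.
Average depth h = V/A = 6.422e-11 / 2.204e-04 = 2.914e-07 m.

value=2.914e-07 m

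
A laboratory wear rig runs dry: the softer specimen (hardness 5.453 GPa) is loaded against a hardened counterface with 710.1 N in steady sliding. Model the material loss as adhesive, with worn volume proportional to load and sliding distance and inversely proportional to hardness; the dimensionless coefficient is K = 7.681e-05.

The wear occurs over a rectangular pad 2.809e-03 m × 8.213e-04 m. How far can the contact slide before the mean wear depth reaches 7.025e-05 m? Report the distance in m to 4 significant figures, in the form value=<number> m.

value=16.20 m

Intermediate values are printed rounded — all working math maintains exact precision — one final rounding, at 4 significant figures.
Convert: Hardness H = 5.453 GPa = 5.453e+09 Pa.
Convert: Contact area A = 2.809e-03 m × 8.213e-04 m = 2.307e-06 m².
In SI base units, W = 710.1 N, H = 5.453e+09 Pa, K = 7.681e-05.
Volume at the limit: V_lim = h_lim·A = 7.025e-05 · 2.307e-06 = 1.621e-10 m³.
Thus life L = V_lim·H/(K·W) = 1.621e-10 · 5.453e+09 / (7.681e-05 · 710.1) = 16.20 m.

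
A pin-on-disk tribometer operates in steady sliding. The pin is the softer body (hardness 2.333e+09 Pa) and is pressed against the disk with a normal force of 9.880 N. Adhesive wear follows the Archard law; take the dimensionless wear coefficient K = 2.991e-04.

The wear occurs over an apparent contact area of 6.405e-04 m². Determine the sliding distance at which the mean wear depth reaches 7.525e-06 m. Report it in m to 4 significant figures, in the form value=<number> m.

Every step maintains exact precision. Quoted intermediates are rounded; one last rounding, at 4 significant figures.
Expressed in SI base units: W = 9.880 N, H = 2.333e+09 Pa, K = 2.991e-04.
Permissible volume V_lim = h_lim·A = 7.525e-06 · 6.405e-04 = 4.820e-09 m³.
Thus life L = V_lim·H/(K·W) = 4.820e-09 · 2.333e+09 / (2.991e-04 · 9.880) = 3805 m.

value=3805 m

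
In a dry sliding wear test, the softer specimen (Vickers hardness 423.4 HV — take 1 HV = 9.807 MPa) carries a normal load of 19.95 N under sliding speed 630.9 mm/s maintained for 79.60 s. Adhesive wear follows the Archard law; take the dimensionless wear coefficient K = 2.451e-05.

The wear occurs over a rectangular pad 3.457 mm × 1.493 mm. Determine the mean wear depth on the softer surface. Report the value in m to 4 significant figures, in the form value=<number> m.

value=1.146e-06 m

All working math keeps full precision. Intermediate values are displayed rounded. Rounded once at the end to four significant digits.
Sliding speed v = 630.9 mm/s = 0.6309 m/s. Path length L = v·t = 0.6309 m/s × 79.60 s = 50.22 m.
Hardness H = 423.4 HV × 9.807 MPa/HV = 4152 MPa = 4.152e+09 Pa.
Pad sides 3.457 mm × 1.493 mm = 0.003457 m × 0.001493 m. Contact area A = 0.003457 m × 0.001493 m = 5.161e-06 m².
Restated in SI base units: W = 19.95 N, H = 4.152e+09 Pa, K = 2.451e-05.
Archard volume V = K·W·L/H = 2.451e-05 · 19.95 · 50.22 / 4.152e+09 = 5.914e-12 m³.
Wear depth h = V/A = 5.914e-12 / 5.161e-06 = 1.146e-06 m.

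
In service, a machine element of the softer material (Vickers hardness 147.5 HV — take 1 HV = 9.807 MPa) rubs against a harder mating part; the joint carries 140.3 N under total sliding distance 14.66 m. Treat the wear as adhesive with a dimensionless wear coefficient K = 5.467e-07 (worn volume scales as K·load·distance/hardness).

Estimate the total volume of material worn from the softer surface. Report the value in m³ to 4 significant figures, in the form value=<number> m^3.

Each operation carries full precision; intermediates appear rounded, and one final rounding to 4 significant digits.
Convert: Hardness H = 147.5 HV × 9.807 MPa/HV = 1447 MPa = 1.447e+09 Pa.
SI base units throughout: W = 140.3 N, H = 1.447e+09 Pa, K = 5.467e-07.
Archard volume V = K·W·L/H = 5.467e-07 · 140.3 · 14.66 / 1.447e+09 = 7.773e-13 m³.

value=7.773e-13 m^3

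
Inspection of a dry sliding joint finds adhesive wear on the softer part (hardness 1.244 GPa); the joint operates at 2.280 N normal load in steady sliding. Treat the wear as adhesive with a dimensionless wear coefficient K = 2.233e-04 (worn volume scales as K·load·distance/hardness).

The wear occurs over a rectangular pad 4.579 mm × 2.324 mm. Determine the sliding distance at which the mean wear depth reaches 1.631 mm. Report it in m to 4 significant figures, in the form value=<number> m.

value=4.241e+04 m

All arithmetic carries full precision. The intermediates are shown rounded; one last rounding: 4 significant digits.
Hardness H = 1.244 GPa = 1.244e+09 Pa.
Pad sides 4.579 mm × 2.324 mm = 0.004579 m × 0.002324 m. Contact area A = 0.004579 m × 0.002324 m = 1.064e-05 m².
Depth limit h_lim = 1.631 mm = 0.001631 m.
As SI base values: W = 2.280 N, H = 1.244e+09 Pa, K = 2.233e-04.
Limit volume V_lim = h_lim·A = 0.001631 · 1.064e-05 = 1.736e-08 m³.
Thus life L = V_lim·H/(K·W) = 1.736e-08 · 1.244e+09 / (2.233e-04 · 2.280) = 4.241e+04 m.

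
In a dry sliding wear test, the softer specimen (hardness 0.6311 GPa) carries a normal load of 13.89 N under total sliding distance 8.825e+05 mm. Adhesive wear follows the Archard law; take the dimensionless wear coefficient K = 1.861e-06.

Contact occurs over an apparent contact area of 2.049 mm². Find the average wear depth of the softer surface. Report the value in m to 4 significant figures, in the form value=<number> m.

Intermediate values are displayed rounded, and all working math maintains full precision — a lone final rounding: 4 significant figures.
Sliding distance L = 8.825e+05 mm = 882.5 m.
Hardness H = 0.6311 GPa = 6.311e+08 Pa.
Contact area A = 2.049 mm² = 2.049e-06 m².
SI base units throughout: W = 13.89 N, H = 6.311e+08 Pa, K = 1.861e-06.
Worn volume V = K·W·L/H = 1.861e-06 · 13.89 · 882.5 / 6.311e+08 = 3.615e-11 m³.
Mean depth h = V/A = 3.615e-11 / 2.049e-06 = 1.764e-05 m.

value=1.764e-05 m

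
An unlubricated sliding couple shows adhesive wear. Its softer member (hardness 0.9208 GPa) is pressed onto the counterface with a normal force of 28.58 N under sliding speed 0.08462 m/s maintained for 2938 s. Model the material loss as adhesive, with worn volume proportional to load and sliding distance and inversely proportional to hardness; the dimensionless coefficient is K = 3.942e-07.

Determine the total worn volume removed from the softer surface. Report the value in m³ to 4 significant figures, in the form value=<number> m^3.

value=3.042e-12 m^3

All working math holds exact precision, and the intermediates appear rounded. Rounded once at the end, at 4 significant figures.
Distance covered L = v·t = 0.08462 m/s × 2938 s = 248.6 m.
Hardness H = 0.9208 GPa = 9.208e+08 Pa.
SI base units throughout: W = 28.58 N, H = 9.208e+08 Pa, K = 3.942e-07.
Wear volume V = K·W·L/H = 3.942e-07 · 28.58 · 248.6 / 9.208e+08 = 3.042e-12 m³.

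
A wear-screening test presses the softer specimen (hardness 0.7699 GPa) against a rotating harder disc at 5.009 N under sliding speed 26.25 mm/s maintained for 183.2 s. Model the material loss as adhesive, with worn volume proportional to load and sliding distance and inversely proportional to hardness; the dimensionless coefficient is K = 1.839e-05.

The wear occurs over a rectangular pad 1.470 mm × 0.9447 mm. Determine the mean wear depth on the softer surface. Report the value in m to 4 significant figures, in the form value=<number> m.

Each operation runs at full float precision — the intermediates are printed rounded — a lone final rounding to four significant digits.
Convert: Sliding speed v = 26.25 mm/s = 0.02625 m/s. Distance covered L = v·t = 0.02625 m/s × 183.2 s = 4.809 m.
Convert: Hardness H = 0.7699 GPa = 7.699e+08 Pa.
Convert: Pad sides 1.470 mm × 0.9447 mm = 1.470e-03 m × 9.447e-04 m. Contact area A = 1.470e-03 m × 9.447e-04 m = 1.389e-06 m².
Restated in SI base units: W = 5.009 N, H = 7.699e+08 Pa, K = 1.839e-05.
Archard volume V = K·W·L/H = 1.839e-05 · 5.009 · 4.809 / 7.699e+08 = 5.754e-13 m³.
Depth of wear h = V/A = 5.754e-13 / 1.389e-06 = 4.143e-07 m.

value=4.143e-07 m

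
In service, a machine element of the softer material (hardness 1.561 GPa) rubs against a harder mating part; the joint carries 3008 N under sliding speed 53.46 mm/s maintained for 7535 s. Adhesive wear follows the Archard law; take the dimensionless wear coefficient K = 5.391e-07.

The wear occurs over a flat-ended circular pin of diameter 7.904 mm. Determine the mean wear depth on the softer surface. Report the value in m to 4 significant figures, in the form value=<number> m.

The intermediates are displayed rounded. The computation carries full float precision. Rounded once at the end: 4 significant digits.
Sliding speed v = 53.46 mm/s = 0.05346 m/s. Distance covered L = v·t = 0.05346 m/s × 7535 s = 402.8 m.
Hardness H = 1.561 GPa = 1.561e+09 Pa.
Pin diameter d = 7.904 mm = 0.007904 m. Contact area A = π·d²/4 = π·(0.007904 m)²/4 = 4.907e-05 m².
SI base units throughout: W = 3008 N, H = 1.561e+09 Pa, K = 5.391e-07.
By Archard's law, V = K·W·L/H = 5.391e-07 · 3008 · 402.8 / 1.561e+09 = 4.185e-10 m³.
Average depth h = V/A = 4.185e-10 / 4.907e-05 = 8.529e-06 m.

value=8.529e-06 m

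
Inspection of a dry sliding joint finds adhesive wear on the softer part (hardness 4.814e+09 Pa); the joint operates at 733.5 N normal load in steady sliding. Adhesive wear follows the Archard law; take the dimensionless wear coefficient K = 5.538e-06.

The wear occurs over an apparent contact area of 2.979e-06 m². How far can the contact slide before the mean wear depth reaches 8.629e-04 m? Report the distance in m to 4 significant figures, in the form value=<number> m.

Intermediates are printed rounded, and each operation runs at exact precision. Rounded just once, at 4 significant digits.
Working in SI base units: W = 733.5 N, H = 4.814e+09 Pa, K = 5.538e-06.
Limit volume V_lim = h_lim·A = 8.629e-04 · 2.979e-06 = 2.571e-09 m³.
Life L = V_lim·H/(K·W) = 2.571e-09 · 4.814e+09 / (5.538e-06 · 733.5) = 3046 m.

value=3046 m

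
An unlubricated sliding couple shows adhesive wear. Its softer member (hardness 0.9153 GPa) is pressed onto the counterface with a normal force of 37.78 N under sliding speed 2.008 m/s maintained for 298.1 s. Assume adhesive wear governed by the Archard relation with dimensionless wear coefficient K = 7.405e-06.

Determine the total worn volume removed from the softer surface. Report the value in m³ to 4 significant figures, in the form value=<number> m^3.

value=1.830e-10 m^3

Intermediates are displayed rounded. The algebra carries full precision; one last rounding, at 4 significant figures.
Total distance L = v·t = 2.008 m/s × 298.1 s = 598.6 m.
Hardness H = 0.9153 GPa = 9.153e+08 Pa.
Collected in SI base units: W = 37.78 N, H = 9.153e+08 Pa, K = 7.405e-06.
By Archard's law, V = K·W·L/H = 7.405e-06 · 37.78 · 598.6 / 9.153e+08 = 1.830e-10 m³.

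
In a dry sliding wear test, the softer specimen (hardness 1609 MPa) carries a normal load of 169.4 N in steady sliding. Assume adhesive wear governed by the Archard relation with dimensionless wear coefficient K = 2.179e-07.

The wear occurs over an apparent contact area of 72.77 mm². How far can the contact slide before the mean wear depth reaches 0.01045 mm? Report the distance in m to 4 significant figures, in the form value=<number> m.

Displayed values are rounded — every step runs at full precision, and a single final rounding: four significant digits.
Convert: Hardness H = 1609 MPa = 1.609e+09 Pa.
Convert: Contact area A = 72.77 mm² = 7.277e-05 m².
Convert: Depth limit h_lim = 0.01045 mm = 1.045e-05 m.
Restated in SI base units: W = 169.4 N, H = 1.609e+09 Pa, K = 2.179e-07.
Wearable volume V_lim = h_lim·A = 1.045e-05 · 7.277e-05 = 7.604e-10 m³.
Sliding life L = V_lim·H/(K·W) = 7.604e-10 · 1.609e+09 / (2.179e-07 · 169.4) = 3.315e+04 m.

value=3.315e+04 m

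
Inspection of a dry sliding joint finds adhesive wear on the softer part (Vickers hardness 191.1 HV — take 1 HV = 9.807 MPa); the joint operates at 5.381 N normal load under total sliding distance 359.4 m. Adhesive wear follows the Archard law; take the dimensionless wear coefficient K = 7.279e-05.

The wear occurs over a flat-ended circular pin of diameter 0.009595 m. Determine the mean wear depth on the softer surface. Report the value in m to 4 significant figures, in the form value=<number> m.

Quoted intermediates are rounded — every step carries full precision; one last rounding to 4 significant figures.
Hardness H = 191.1 HV × 9.807 MPa/HV = 1874 MPa = 1.874e+09 Pa.
Contact area A = π·d²/4 = π·(0.009595 m)²/4 = 7.231e-05 m².
Restated in SI base units: W = 5.381 N, H = 1.874e+09 Pa, K = 7.279e-05.
Wear volume V = K·W·L/H = 7.279e-05 · 5.381 · 359.4 / 1.874e+09 = 7.511e-11 m³.
Wear depth h = V/A = 7.511e-11 / 7.231e-05 = 1.039e-06 m.

value=1.039e-06 m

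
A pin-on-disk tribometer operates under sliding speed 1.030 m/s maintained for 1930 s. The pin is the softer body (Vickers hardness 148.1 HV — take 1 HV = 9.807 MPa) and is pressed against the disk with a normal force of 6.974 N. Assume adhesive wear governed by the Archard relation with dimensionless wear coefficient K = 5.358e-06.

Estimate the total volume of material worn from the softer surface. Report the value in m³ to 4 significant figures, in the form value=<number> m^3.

All working math keeps exact precision. Intermediate values appear rounded, and a single final rounding, at 4 significant digits.
Convert: Path length L = v·t = 1.030 m/s × 1930 s = 1988 m.
Convert: Hardness H = 148.1 HV × 9.807 MPa/HV = 1452 MPa = 1.452e+09 Pa.
In SI base units, W = 6.974 N, H = 1.452e+09 Pa, K = 5.358e-06.
Apply Archard: V = K·W·L/H = 5.358e-06 · 6.974 · 1988 / 1.452e+09 = 5.114e-11 m³.

value=5.114e-11 m^3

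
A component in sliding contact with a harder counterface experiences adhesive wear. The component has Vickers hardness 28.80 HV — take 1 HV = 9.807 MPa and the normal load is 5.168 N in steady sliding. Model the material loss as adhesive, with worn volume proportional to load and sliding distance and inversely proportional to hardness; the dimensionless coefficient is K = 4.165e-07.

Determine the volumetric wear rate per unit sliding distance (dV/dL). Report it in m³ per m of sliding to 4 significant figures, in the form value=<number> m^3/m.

value=7.621e-15 m^3/m

The intermediates are shown rounded; each operation holds full float precision, and a single final rounding to 4 significant digits.
Convert: Hardness H = 28.80 HV × 9.807 MPa/HV = 282.4 MPa = 2.824e+08 Pa.
In SI base units, W = 5.168 N, H = 2.824e+08 Pa, K = 4.165e-07.
Sliding wear rate dV/dL = K·W/H (independent of L): 4.165e-07 · 5.168 / 2.824e+08 = 7.621e-15 m³/m.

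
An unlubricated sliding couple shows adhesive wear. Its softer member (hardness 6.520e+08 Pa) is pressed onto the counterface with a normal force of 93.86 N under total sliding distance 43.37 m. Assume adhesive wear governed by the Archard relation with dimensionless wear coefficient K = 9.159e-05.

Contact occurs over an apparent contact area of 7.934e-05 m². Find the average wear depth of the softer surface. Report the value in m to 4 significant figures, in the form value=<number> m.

Each operation keeps full float precision — intermediate values are shown rounded, and a lone final rounding, at four significant figures.
SI base units throughout: W = 93.86 N, H = 6.520e+08 Pa, K = 9.159e-05.
Apply Archard: V = K·W·L/H = 9.159e-05 · 93.86 · 43.37 / 6.520e+08 = 5.718e-10 m³.
Wear depth h = V/A = 5.718e-10 / 7.934e-05 = 7.207e-06 m.

value=7.207e-06 m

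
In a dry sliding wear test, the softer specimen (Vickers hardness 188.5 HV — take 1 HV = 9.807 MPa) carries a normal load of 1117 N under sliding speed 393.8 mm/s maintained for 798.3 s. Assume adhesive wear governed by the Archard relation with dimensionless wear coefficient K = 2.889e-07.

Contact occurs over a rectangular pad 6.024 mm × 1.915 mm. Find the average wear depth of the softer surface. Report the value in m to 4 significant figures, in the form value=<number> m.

value=4.757e-06 m

Intermediate values are displayed rounded; all arithmetic runs at full precision, and rounded just once: 4 significant figures.
Sliding speed v = 393.8 mm/s = 0.3938 m/s. The distance L = v·t = 0.3938 m/s × 798.3 s = 314.4 m.
Hardness H = 188.5 HV × 9.807 MPa/HV = 1849 MPa = 1.849e+09 Pa.
Pad sides 6.024 mm × 1.915 mm = 0.006024 m × 0.001915 m. Contact area A = 0.006024 m × 0.001915 m = 1.154e-05 m².
In SI base units: W = 1117 N, H = 1.849e+09 Pa, K = 2.889e-07.
Archard relation: V = K·W·L/H = 2.889e-07 · 1117 · 314.4 / 1.849e+09 = 5.488e-11 m³.
Mean wear depth h = V/A = 5.488e-11 / 1.154e-05 = 4.757e-06 m.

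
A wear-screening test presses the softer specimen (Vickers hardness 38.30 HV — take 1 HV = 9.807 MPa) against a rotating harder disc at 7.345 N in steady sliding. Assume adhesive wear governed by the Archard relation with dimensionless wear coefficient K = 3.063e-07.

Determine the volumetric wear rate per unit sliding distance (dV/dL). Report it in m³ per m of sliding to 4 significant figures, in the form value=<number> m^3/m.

Shown intermediates are rounded, and each operation maintains full precision. Rounded just once: four significant figures.
Hardness H = 38.30 HV × 9.807 MPa/HV = 375.6 MPa = 3.756e+08 Pa.
In SI base units: W = 7.345 N, H = 3.756e+08 Pa, K = 3.063e-07.
Sliding wear rate dV/dL = K·W/H, per unit distance: 3.063e-07 · 7.345 / 3.756e+08 = 5.990e-15 m³/m.

value=5.990e-15 m^3/m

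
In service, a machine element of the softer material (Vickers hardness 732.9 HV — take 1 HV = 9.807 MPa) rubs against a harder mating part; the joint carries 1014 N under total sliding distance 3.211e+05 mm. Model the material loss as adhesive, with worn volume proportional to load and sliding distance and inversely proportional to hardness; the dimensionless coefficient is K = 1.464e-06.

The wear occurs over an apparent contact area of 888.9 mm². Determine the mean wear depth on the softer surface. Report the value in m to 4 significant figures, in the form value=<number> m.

Shown intermediates are rounded. All arithmetic carries full float precision. Rounded just once to 4 significant digits.
Sliding distance L = 3.211e+05 mm = 321.1 m.
Hardness H = 732.9 HV × 9.807 MPa/HV = 7188 MPa = 7.188e+09 Pa.
Contact area A = 888.9 mm² = 8.889e-04 m².
Working in SI base units: W = 1014 N, H = 7.188e+09 Pa, K = 1.464e-06.
Archard volume V = K·W·L/H = 1.464e-06 · 1014 · 321.1 / 7.188e+09 = 6.632e-11 m³.
Mean depth h = V/A = 6.632e-11 / 8.889e-04 = 7.461e-08 m.

value=7.461e-08 m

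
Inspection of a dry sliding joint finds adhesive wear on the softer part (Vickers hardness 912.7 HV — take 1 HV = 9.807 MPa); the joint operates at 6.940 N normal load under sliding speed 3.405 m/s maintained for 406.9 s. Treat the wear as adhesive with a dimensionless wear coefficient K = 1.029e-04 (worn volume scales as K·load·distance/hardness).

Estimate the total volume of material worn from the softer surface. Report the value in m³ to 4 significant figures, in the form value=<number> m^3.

value=1.105e-10 m^3

Intermediates are printed rounded, and every step runs at full float precision — a lone final rounding: four significant figures.
Convert: Path length L = v·t = 3.405 m/s × 406.9 s = 1385 m.
Convert: Hardness H = 912.7 HV × 9.807 MPa/HV = 8951 MPa = 8.951e+09 Pa.
Collected in SI base units: W = 6.940 N, H = 8.951e+09 Pa, K = 1.029e-04.
Apply Archard: V = K·W·L/H = 1.029e-04 · 6.940 · 1385 / 8.951e+09 = 1.105e-10 m³.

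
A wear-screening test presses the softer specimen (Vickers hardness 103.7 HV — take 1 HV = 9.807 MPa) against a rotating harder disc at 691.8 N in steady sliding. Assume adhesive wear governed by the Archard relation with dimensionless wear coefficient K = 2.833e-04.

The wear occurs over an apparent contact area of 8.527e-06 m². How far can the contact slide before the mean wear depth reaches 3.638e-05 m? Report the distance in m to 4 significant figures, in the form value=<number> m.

Intermediates are displayed rounded, and the computation carries full precision; a single final rounding: 4 significant figures.
Hardness H = 103.7 HV × 9.807 MPa/HV = 1017 MPa = 1.017e+09 Pa.
Working in SI base units: W = 691.8 N, H = 1.017e+09 Pa, K = 2.833e-04.
Limit volume V_lim = h_lim·A = 3.638e-05 · 8.527e-06 = 3.102e-10 m³.
Inverting, life L = V_lim·H/(K·W) = 3.102e-10 · 1.017e+09 / (2.833e-04 · 691.8) = 1.610 m.

value=1.610 m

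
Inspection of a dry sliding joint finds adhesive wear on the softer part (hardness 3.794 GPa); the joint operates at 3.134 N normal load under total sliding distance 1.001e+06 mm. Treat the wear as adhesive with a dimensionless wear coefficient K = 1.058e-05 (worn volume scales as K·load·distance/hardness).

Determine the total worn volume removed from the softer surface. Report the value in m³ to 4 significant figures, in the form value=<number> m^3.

value=8.748e-12 m^3

The algebra keeps full precision, and printed values are rounded, and one final rounding: 4 significant digits.
Distance covered L = 1.001e+06 mm = 1001 m.
Hardness H = 3.794 GPa = 3.794e+09 Pa.
Restated in SI base units: W = 3.134 N, H = 3.794e+09 Pa, K = 1.058e-05.
Volume removed: V = K·W·L/H = 1.058e-05 · 3.134 · 1001 / 3.794e+09 = 8.748e-12 m³.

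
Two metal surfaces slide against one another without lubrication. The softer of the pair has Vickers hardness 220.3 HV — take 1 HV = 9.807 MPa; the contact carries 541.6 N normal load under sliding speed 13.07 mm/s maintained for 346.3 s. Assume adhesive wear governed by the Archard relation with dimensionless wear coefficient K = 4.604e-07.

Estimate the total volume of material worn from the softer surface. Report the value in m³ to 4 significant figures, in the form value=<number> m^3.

value=5.224e-13 m^3

All working math carries exact precision, and the intermediates are printed rounded. Rounded just once to four significant digits.
Convert: Sliding speed v = 13.07 mm/s = 0.01307 m/s. The distance L = v·t = 0.01307 m/s × 346.3 s = 4.526 m.
Convert: Hardness H = 220.3 HV × 9.807 MPa/HV = 2160 MPa = 2.160e+09 Pa.
Restated in SI base units: W = 541.6 N, H = 2.160e+09 Pa, K = 4.604e-07.
Archard relation: V = K·W·L/H = 4.604e-07 · 541.6 · 4.526 / 2.160e+09 = 5.224e-13 m³.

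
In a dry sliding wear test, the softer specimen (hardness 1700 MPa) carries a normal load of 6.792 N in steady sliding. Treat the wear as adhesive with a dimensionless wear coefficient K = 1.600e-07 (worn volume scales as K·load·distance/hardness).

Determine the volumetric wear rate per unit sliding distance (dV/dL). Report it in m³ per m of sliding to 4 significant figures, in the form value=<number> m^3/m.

Intermediate values appear rounded. Every step maintains full precision; one last rounding: 4 significant digits.
Hardness H = 1700 MPa = 1.700e+09 Pa.
Working in SI base units: W = 6.792 N, H = 1.700e+09 Pa, K = 1.600e-07.
Volumetric rate dV/dL = K·W/H, so: 1.600e-07 · 6.792 / 1.700e+09 = 6.392e-16 m³/m.

value=6.392e-16 m^3/m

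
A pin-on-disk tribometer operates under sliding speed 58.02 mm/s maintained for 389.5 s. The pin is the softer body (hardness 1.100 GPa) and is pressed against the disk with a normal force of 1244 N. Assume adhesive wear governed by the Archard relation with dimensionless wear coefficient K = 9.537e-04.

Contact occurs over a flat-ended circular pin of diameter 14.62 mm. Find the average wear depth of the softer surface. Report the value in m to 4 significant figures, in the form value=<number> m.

value=1.452e-04 m

The intermediates appear rounded; the algebra holds exact precision; rounded once at the end: 4 significant digits.
Convert: Sliding speed v = 58.02 mm/s = 0.05802 m/s. Distance covered L = v·t = 0.05802 m/s × 389.5 s = 22.60 m.
Convert: Hardness H = 1.100 GPa = 1.100e+09 Pa.
Convert: Pin diameter d = 14.62 mm = 0.01462 m. Contact area A = π·d²/4 = π·(0.01462 m)²/4 = 1.679e-04 m².
In SI base units, W = 1244 N, H = 1.100e+09 Pa, K = 9.537e-04.
Wear volume V = K·W·L/H = 9.537e-04 · 1244 · 22.60 / 1.100e+09 = 2.437e-08 m³.
Depth h = V/A = 2.437e-08 / 1.679e-04 = 1.452e-04 m.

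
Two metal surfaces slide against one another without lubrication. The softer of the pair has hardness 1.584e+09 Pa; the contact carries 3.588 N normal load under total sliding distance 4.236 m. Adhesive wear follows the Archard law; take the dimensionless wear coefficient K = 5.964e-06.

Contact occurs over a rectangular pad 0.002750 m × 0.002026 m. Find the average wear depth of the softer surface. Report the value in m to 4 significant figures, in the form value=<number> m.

Intermediate values are shown rounded — the computation keeps full precision; one last rounding to 4 significant figures.
Contact area A = 0.002750 m × 0.002026 m = 5.571e-06 m².
As SI base values: W = 3.588 N, H = 1.584e+09 Pa, K = 5.964e-06.
Archard volume V = K·W·L/H = 5.964e-06 · 3.588 · 4.236 / 1.584e+09 = 5.723e-14 m³.
Depth of wear h = V/A = 5.723e-14 / 5.571e-06 = 1.027e-08 m.

value=1.027e-08 m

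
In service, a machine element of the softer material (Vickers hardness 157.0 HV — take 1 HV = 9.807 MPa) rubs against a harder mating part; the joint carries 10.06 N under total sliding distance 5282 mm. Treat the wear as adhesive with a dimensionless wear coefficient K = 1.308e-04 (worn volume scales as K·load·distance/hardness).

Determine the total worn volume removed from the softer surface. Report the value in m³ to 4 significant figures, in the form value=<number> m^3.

Intermediates appear rounded, and all arithmetic runs at full precision, and rounded just once, at four significant digits.
Convert: Sliding distance L = 5282 mm = 5.282 m.
Convert: Hardness H = 157.0 HV × 9.807 MPa/HV = 1540 MPa = 1.540e+09 Pa.
Expressed in SI base units: W = 10.06 N, H = 1.540e+09 Pa, K = 1.308e-04.
Archard relation: V = K·W·L/H = 1.308e-04 · 10.06 · 5.282 / 1.540e+09 = 4.514e-12 m³.

value=4.514e-12 m^3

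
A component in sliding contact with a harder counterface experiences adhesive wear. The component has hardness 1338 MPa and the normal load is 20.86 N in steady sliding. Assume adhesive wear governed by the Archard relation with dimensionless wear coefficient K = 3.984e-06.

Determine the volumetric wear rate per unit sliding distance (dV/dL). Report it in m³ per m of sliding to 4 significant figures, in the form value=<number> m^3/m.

The computation carries exact precision — intermediates are displayed rounded; rounded just once: 4 significant figures.
Hardness H = 1338 MPa = 1.338e+09 Pa.
Working in SI base units: W = 20.86 N, H = 1.338e+09 Pa, K = 3.984e-06.
Volumetric rate dV/dL = K·W/H, so: 3.984e-06 · 20.86 / 1.338e+09 = 6.211e-14 m³/m.

value=6.211e-14 m^3/m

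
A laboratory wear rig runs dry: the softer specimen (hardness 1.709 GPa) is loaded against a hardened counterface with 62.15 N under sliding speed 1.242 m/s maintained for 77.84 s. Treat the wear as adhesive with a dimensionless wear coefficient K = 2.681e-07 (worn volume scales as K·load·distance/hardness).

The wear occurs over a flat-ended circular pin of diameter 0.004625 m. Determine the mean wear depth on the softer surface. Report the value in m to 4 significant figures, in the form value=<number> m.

value=5.611e-08 m

Intermediate values are shown rounded. Every step holds full precision — rounded once at the end, at 4 significant figures.
The distance L = v·t = 1.242 m/s × 77.84 s = 96.68 m.
Hardness H = 1.709 GPa = 1.709e+09 Pa.
Contact area A = π·d²/4 = π·(0.004625 m)²/4 = 1.680e-05 m².
Expressed in SI base units: W = 62.15 N, H = 1.709e+09 Pa, K = 2.681e-07.
Archard volume V = K·W·L/H = 2.681e-07 · 62.15 · 96.68 / 1.709e+09 = 9.426e-13 m³.
Average depth h = V/A = 9.426e-13 / 1.680e-05 = 5.611e-08 m.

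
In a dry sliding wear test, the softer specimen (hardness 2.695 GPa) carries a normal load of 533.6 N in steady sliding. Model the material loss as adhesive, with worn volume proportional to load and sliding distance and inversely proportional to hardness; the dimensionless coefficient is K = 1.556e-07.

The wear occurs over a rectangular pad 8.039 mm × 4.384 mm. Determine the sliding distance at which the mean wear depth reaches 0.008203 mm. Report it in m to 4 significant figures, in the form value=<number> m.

value=9384 m

The intermediates are displayed rounded; each operation runs at exact precision — rounded once at the end to 4 significant digits.
Hardness H = 2.695 GPa = 2.695e+09 Pa.
Pad sides 8.039 mm × 4.384 mm = 0.008039 m × 0.004384 m. Contact area A = 0.008039 m × 0.004384 m = 3.524e-05 m².
Depth limit h_lim = 0.008203 mm = 8.203e-06 m.
As SI base values: W = 533.6 N, H = 2.695e+09 Pa, K = 1.556e-07.
Wearable volume V_lim = h_lim·A = 8.203e-06 · 3.524e-05 = 2.891e-10 m³.
Thus life L = V_lim·H/(K·W) = 2.891e-10 · 2.695e+09 / (1.556e-07 · 533.6) = 9384 m.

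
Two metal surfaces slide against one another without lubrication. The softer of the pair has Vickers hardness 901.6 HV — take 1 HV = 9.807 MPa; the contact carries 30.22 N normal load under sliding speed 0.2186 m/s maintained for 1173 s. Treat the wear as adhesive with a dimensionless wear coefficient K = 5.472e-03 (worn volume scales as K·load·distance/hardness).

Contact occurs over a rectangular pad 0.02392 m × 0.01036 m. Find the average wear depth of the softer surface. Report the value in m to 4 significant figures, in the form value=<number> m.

The intermediates are displayed rounded — the computation carries exact precision, and one final rounding: four significant digits.
Convert: Distance covered L = v·t = 0.2186 m/s × 1173 s = 256.4 m.
Convert: Hardness H = 901.6 HV × 9.807 MPa/HV = 8842 MPa = 8.842e+09 Pa.
Convert: Contact area A = 0.02392 m × 0.01036 m = 2.478e-04 m².
SI base units throughout: W = 30.22 N, H = 8.842e+09 Pa, K = 5.472e-03.
Volume removed: V = K·W·L/H = 5.472e-03 · 30.22 · 256.4 / 8.842e+09 = 4.796e-09 m³.
Average depth h = V/A = 4.796e-09 / 2.478e-04 = 1.935e-05 m.

value=1.935e-05 m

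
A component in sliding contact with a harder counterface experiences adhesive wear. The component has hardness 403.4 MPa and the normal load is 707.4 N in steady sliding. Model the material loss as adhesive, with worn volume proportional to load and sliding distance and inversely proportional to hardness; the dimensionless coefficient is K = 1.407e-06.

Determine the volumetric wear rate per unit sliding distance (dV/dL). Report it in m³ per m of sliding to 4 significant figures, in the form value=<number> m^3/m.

Intermediates appear rounded, and the algebra maintains exact precision. Rounded just once, at 4 significant figures.
Convert: Hardness H = 403.4 MPa = 4.034e+08 Pa.
Collected in SI base units: W = 707.4 N, H = 4.034e+08 Pa, K = 1.407e-06.
Rate of wear dV/dL = K·W/H, per unit distance: 1.407e-06 · 707.4 / 4.034e+08 = 2.467e-12 m³/m.

value=2.467e-12 m^3/m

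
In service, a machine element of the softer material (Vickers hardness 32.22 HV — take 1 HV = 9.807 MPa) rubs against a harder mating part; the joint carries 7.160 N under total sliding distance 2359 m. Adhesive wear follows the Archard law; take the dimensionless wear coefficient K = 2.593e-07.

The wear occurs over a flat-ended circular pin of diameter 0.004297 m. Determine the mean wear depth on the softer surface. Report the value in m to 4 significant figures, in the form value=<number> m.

value=9.558e-07 m

Intermediate values are shown rounded. All working math keeps exact precision. Rounded once at the end to four significant digits.
Convert: Hardness H = 32.22 HV × 9.807 MPa/HV = 316.0 MPa = 3.160e+08 Pa.
Convert: Contact area A = π·d²/4 = π·(0.004297 m)²/4 = 1.450e-05 m².
Restated in SI base units: W = 7.160 N, H = 3.160e+08 Pa, K = 2.593e-07.
The Archard volume V = K·W·L/H = 2.593e-07 · 7.160 · 2359 / 3.160e+08 = 1.386e-11 m³.
Wear depth h = V/A = 1.386e-11 / 1.450e-05 = 9.558e-07 m.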